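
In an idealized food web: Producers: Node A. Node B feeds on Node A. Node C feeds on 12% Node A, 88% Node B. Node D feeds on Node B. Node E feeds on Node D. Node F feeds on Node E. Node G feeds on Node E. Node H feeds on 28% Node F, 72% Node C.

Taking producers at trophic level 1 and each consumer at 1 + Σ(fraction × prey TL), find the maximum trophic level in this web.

5

Node B: 1 + 1 = 2
Node C: 1 + (0.12×1 + 0.88×2) = 2.88
Node D: 1 + 2 = 3
Node E: 1 + 3 = 4
Node F: 1 + 4 = 5
Node G: 1 + 4 = 5
Node H: 1 + (0.28×5 + 0.72×2.88) = 4.4736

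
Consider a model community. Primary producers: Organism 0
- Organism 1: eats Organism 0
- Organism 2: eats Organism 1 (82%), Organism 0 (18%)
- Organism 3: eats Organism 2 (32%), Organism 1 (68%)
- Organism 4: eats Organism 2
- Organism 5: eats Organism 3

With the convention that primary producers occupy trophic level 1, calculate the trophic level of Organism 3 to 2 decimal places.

3.26

Organism 1: 1 + 1 = 2
Organism 2: 1 + (0.82×2 + 0.18×1) = 2.82
Organism 3: 1 + (0.32×2.82 + 0.68×2) = 3.2624
Organism 4: 1 + 2.82 = 3.82
Organism 5: 1 + 3.2624 = 4.2624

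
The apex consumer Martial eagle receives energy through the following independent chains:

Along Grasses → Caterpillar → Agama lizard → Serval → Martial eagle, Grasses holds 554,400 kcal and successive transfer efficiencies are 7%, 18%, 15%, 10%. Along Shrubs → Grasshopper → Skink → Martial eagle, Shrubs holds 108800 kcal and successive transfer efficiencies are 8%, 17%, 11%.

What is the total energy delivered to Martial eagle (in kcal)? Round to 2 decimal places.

Via Grasses: 554400 × 0.07 × 0.18 × 0.15 × 0.1 = 104.7816 kcal
Via Shrubs: 108800 × 0.08 × 0.17 × 0.11 = 162.7648 kcal
Total at Martial eagle: 104.7816 + 162.7648 = 267.5464 kcal

267.55 kcal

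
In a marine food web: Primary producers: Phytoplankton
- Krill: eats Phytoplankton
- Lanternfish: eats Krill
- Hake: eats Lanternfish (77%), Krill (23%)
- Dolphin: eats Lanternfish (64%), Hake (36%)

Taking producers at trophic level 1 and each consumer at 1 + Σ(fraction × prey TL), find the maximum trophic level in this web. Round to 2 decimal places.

Krill: 1 + 1 = 2
Lanternfish: 1 + 2 = 3
Hake: 1 + (0.77×3 + 0.23×2) = 3.77
Dolphin: 1 + (0.64×3 + 0.36×3.77) = 4.2772

4.28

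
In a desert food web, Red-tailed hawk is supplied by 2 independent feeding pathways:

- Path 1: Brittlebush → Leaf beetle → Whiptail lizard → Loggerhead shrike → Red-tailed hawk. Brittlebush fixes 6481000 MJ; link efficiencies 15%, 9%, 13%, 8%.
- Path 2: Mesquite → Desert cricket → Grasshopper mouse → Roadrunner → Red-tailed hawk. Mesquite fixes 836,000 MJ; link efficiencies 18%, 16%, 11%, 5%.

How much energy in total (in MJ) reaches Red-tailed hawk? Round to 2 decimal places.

1042.35 MJ

Path 1: 6481000 × 0.15 × 0.09 × 0.13 × 0.08 = 909.9324 MJ
Path 2: 836000 × 0.18 × 0.16 × 0.11 × 0.05 = 132.4224 MJ
Total at Red-tailed hawk: 909.9324 + 132.4224 = 1042.3548 MJ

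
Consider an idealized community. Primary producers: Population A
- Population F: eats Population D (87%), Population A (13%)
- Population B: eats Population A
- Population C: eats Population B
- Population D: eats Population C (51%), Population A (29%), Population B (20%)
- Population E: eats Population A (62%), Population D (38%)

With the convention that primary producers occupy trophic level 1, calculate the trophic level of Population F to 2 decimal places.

3.93

Population B: 1 + 1 = 2
Population C: 1 + 2 = 3
Population D: 1 + (0.51×3 + 0.29×1 + 0.2×2) = 3.22
Population E: 1 + (0.62×1 + 0.38×3.22) = 2.8436
Population F: 1 + (0.87×3.22 + 0.13×1) = 3.9314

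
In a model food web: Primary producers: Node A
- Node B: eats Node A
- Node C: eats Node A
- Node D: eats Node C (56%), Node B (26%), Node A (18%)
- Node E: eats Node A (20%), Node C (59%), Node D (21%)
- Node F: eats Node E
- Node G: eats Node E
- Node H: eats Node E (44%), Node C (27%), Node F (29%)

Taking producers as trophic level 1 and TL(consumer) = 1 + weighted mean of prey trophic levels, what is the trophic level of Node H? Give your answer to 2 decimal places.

Node B: 1 + 1 = 2
Node C: 1 + 1 = 2
Node D: 1 + (0.56×2 + 0.26×2 + 0.18×1) = 2.82
Node E: 1 + (0.2×1 + 0.59×2 + 0.21×2.82) = 2.9722
Node F: 1 + 2.9722 = 3.9722
Node G: 1 + 2.9722 = 3.9722
Node H: 1 + (0.44×2.9722 + 0.27×2 + 0.29×3.9722) = 3.999706

4.00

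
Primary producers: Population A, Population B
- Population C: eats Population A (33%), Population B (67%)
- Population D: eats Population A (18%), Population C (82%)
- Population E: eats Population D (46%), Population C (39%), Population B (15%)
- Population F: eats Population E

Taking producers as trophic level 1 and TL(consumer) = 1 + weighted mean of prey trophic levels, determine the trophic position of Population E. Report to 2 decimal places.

3.23

Population C: 1 + (0.33×1 + 0.67×1) = 2
Population D: 1 + (0.18×1 + 0.82×2) = 2.82
Population E: 1 + (0.46×2.82 + 0.39×2 + 0.15×1) = 3.2272
Population F: 1 + 3.2272 = 4.2272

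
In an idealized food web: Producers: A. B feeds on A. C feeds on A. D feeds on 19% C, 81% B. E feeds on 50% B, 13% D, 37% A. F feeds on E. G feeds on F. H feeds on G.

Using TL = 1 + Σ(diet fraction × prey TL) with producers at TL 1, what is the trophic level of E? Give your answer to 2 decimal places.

2.76

B: 1 + 1 = 2
C: 1 + 1 = 2
D: 1 + (0.19×2 + 0.81×2) = 3
E: 1 + (0.5×2 + 0.13×3 + 0.37×1) = 2.76
F: 1 + 2.76 = 3.76
G: 1 + 3.76 = 4.76
H: 1 + 4.76 = 5.76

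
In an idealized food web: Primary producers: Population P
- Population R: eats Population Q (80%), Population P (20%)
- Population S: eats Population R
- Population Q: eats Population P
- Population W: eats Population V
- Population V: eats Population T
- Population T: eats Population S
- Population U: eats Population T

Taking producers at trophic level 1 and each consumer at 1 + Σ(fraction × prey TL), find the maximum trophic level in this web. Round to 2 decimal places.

6.80

Population Q: 1 + 1 = 2
Population R: 1 + (0.8×2 + 0.2×1) = 2.8
Population S: 1 + 2.8 = 3.8
Population T: 1 + 3.8 = 4.8
Population U: 1 + 4.8 = 5.8
Population V: 1 + 4.8 = 5.8
Population W: 1 + 5.8 = 6.8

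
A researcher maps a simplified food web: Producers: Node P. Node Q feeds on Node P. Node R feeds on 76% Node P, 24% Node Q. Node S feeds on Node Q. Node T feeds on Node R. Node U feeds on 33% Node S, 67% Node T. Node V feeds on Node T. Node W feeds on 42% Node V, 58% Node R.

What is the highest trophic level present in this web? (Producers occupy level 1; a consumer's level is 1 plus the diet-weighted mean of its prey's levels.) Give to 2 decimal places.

4.24

Node Q: 1 + 1 = 2
Node R: 1 + (0.76×1 + 0.24×2) = 2.24
Node S: 1 + 2 = 3
Node T: 1 + 2.24 = 3.24
Node U: 1 + (0.33×3 + 0.67×3.24) = 4.1608
Node V: 1 + 3.24 = 4.24
Node W: 1 + (0.42×4.24 + 0.58×2.24) = 4.08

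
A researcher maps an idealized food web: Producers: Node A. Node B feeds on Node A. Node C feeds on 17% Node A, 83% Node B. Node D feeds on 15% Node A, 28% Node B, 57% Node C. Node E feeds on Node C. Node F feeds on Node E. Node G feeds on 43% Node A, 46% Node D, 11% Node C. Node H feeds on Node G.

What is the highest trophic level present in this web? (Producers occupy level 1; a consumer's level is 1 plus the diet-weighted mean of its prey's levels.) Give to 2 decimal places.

4.83

Node B: 1 + 1 = 2
Node C: 1 + (0.17×1 + 0.83×2) = 2.83
Node D: 1 + (0.15×1 + 0.28×2 + 0.57×2.83) = 3.3231
Node E: 1 + 2.83 = 3.83
Node F: 1 + 3.83 = 4.83
Node G: 1 + (0.43×1 + 0.46×3.3231 + 0.11×2.83) = 3.269926
Node H: 1 + 3.269926 = 4.269926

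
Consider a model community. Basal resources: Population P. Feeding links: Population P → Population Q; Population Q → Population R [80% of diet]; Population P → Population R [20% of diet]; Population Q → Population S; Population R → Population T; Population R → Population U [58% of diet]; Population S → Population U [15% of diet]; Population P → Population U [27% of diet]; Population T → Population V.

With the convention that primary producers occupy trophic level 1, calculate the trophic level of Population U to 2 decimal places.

Population Q: 1 + 1 = 2
Population R: 1 + (0.8×2 + 0.2×1) = 2.8
Population S: 1 + 2 = 3
Population T: 1 + 2.8 = 3.8
Population U: 1 + (0.58×2.8 + 0.15×3 + 0.27×1) = 3.344
Population V: 1 + 3.8 = 4.8

3.34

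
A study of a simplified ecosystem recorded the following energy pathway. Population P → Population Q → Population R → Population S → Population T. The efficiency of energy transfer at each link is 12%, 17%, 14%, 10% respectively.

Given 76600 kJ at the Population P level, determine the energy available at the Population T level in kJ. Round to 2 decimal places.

21.88 kJ

Population Q: 76600 × 0.12 = 9192 kJ
Population R: 9192 × 0.17 = 1562.64 kJ
Population S: 1562.64 × 0.14 = 218.7696 kJ
Population T: 218.7696 × 0.1 = 21.87696 kJ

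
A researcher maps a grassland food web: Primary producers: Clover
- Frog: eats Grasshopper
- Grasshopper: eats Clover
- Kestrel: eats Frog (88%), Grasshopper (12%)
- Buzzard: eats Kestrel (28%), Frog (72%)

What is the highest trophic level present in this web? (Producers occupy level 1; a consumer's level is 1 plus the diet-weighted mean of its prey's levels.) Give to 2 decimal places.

Grasshopper: 1 + 1 = 2
Frog: 1 + 2 = 3
Kestrel: 1 + (0.88×3 + 0.12×2) = 3.88
Buzzard: 1 + (0.28×3.88 + 0.72×3) = 4.2464

4.25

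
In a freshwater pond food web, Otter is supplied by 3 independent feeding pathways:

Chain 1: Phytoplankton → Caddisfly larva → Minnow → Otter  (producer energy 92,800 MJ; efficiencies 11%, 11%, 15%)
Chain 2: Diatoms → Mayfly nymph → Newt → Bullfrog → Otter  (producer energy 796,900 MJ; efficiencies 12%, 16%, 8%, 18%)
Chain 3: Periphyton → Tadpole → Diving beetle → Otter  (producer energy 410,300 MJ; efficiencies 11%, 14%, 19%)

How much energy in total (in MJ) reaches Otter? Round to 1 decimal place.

1589.3 MJ

Chain 1: 92800 × 0.11 × 0.11 × 0.15 = 168.432 MJ
Chain 2: 796900 × 0.12 × 0.16 × 0.08 × 0.18 = 220.326912 MJ
Chain 3: 410300 × 0.11 × 0.14 × 0.19 = 1200.5378 MJ
Total at Otter: 168.432 + 220.326912 + 1200.5378 = 1589.296712 MJ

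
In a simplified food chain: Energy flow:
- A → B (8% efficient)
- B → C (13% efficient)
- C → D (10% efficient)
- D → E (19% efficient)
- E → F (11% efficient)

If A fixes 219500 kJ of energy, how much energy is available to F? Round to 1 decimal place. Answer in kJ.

B: 219500 × 0.08 = 17560 kJ
C: 17560 × 0.13 = 2282.8 kJ
D: 2282.8 × 0.1 = 228.28 kJ
E: 228.28 × 0.19 = 43.3732 kJ
F: 43.3732 × 0.11 = 4.771052 kJ

4.8 kJ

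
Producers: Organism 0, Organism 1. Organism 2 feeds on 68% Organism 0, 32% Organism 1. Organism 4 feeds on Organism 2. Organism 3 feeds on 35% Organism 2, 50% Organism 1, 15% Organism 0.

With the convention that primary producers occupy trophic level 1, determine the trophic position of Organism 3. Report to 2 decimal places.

2.35

Organism 2: 1 + (0.68×1 + 0.32×1) = 2
Organism 3: 1 + (0.35×2 + 0.5×1 + 0.15×1) = 2.35
Organism 4: 1 + 2 = 3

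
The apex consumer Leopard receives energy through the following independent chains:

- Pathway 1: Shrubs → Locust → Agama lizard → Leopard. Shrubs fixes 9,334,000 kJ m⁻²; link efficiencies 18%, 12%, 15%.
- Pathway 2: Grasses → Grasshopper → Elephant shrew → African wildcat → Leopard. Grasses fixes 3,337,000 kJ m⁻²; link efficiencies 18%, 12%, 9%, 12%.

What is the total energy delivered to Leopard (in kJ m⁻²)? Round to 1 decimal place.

31020.6 kJ m⁻²

Pathway 1: 9334000 × 0.18 × 0.12 × 0.15 = 30242.16 kJ m⁻²
Pathway 2: 3337000 × 0.18 × 0.12 × 0.09 × 0.12 = 778.45536 kJ m⁻²
Total at Leopard: 30242.16 + 778.45536 = 31020.61536 kJ m⁻²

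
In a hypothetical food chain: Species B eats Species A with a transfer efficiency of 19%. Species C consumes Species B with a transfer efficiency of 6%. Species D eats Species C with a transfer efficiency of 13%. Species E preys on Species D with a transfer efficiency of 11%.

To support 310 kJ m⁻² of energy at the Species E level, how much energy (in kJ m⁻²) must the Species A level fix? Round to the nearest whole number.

1901607 kJ m⁻²

Cumulative transfer efficiency: 0.19 × 0.06 × 0.13 × 0.11 = 0.00016302
Species A energy = 310 / 0.00016302 = 1901607 kJ m⁻²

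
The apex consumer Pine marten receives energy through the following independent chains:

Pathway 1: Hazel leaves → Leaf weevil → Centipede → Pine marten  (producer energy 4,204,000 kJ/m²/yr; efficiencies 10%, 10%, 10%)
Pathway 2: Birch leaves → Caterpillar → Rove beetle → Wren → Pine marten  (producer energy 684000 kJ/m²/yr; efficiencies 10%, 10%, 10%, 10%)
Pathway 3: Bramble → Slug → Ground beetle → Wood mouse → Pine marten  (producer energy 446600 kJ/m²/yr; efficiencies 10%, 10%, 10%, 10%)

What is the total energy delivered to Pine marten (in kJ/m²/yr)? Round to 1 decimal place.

4317.1 kJ/m²/yr

Pathway 1: 4204000 × 0.1 × 0.1 × 0.1 = 4204 kJ/m²/yr
Pathway 2: 684000 × 0.1 × 0.1 × 0.1 × 0.1 = 68.4 kJ/m²/yr
Pathway 3: 446600 × 0.1 × 0.1 × 0.1 × 0.1 = 44.66 kJ/m²/yr
Total at Pine marten: 4204 + 68.4 + 44.66 = 4317.06 kJ/m²/yr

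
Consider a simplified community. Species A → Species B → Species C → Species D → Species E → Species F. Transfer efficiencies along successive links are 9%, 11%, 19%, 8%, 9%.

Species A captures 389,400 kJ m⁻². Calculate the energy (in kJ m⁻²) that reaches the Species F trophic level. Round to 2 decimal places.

5.27 kJ m⁻²

Species B: 389400 × 0.09 = 35046 kJ m⁻²
Species C: 35046 × 0.11 = 3855.06 kJ m⁻²
Species D: 3855.06 × 0.19 = 732.4614 kJ m⁻²
Species E: 732.4614 × 0.08 = 58.596912 kJ m⁻²
Species F: 58.596912 × 0.09 = 5.27372208 kJ m⁻²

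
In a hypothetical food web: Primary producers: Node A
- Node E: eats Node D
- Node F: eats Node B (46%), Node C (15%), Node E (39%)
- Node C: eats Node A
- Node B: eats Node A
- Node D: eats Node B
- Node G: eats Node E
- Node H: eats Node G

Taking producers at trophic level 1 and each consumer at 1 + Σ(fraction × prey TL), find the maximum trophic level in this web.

Node B: 1 + 1 = 2
Node C: 1 + 1 = 2
Node D: 1 + 2 = 3
Node E: 1 + 3 = 4
Node F: 1 + (0.46×2 + 0.15×2 + 0.39×4) = 3.78
Node G: 1 + 4 = 5
Node H: 1 + 5 = 6

6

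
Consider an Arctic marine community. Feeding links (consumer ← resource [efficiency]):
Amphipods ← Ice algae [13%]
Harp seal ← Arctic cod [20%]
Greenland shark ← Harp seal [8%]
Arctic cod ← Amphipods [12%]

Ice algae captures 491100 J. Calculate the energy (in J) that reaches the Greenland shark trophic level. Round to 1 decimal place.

Amphipods: 491100 × 0.13 = 63843 J
Arctic cod: 63843 × 0.12 = 7661.16 J
Harp seal: 7661.16 × 0.2 = 1532.232 J
Greenland shark: 1532.232 × 0.08 = 122.57856 J

122.6 J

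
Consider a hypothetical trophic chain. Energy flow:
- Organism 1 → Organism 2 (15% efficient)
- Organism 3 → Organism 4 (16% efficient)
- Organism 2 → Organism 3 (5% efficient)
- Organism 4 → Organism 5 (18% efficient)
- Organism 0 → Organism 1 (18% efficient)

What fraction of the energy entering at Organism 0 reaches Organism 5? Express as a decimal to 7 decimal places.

0.0000389

Product of link efficiencies: 0.18 × 0.15 × 0.05 × 0.16 × 0.18 = 0.00003888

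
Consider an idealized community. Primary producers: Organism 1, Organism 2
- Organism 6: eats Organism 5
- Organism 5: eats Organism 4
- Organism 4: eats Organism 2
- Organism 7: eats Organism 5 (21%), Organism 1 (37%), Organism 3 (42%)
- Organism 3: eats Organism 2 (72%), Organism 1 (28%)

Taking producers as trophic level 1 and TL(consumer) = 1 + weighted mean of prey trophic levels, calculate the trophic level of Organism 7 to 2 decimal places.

Organism 3: 1 + (0.72×1 + 0.28×1) = 2
Organism 4: 1 + 1 = 2
Organism 5: 1 + 2 = 3
Organism 6: 1 + 3 = 4
Organism 7: 1 + (0.21×3 + 0.37×1 + 0.42×2) = 2.84

2.84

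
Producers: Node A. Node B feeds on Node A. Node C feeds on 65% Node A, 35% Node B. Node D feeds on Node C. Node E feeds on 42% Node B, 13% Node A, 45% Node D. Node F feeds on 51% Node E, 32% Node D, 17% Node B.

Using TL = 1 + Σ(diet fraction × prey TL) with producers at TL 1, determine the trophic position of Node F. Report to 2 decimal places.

4.19

Node B: 1 + 1 = 2
Node C: 1 + (0.65×1 + 0.35×2) = 2.35
Node D: 1 + 2.35 = 3.35
Node E: 1 + (0.42×2 + 0.13×1 + 0.45×3.35) = 3.4775
Node F: 1 + (0.51×3.4775 + 0.32×3.35 + 0.17×2) = 4.185525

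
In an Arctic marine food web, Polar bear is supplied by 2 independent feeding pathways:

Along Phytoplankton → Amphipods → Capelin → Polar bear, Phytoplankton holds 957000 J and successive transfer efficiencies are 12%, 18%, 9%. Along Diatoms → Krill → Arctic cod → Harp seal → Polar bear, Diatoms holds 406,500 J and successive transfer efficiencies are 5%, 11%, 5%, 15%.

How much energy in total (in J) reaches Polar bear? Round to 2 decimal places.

Via Phytoplankton: 957000 × 0.12 × 0.18 × 0.09 = 1860.408 J
Via Diatoms: 406500 × 0.05 × 0.11 × 0.05 × 0.15 = 16.768125 J
Total at Polar bear: 1860.408 + 16.768125 = 1877.176125 J

1877.18 J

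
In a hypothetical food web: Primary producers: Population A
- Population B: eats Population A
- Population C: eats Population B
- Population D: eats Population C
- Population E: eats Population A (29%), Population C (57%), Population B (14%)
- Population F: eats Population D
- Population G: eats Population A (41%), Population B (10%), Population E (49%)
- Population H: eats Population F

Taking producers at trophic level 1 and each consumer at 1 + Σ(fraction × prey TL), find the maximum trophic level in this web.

Population B: 1 + 1 = 2
Population C: 1 + 2 = 3
Population D: 1 + 3 = 4
Population E: 1 + (0.29×1 + 0.57×3 + 0.14×2) = 3.28
Population F: 1 + 4 = 5
Population G: 1 + (0.41×1 + 0.1×2 + 0.49×3.28) = 3.2172
Population H: 1 + 5 = 6

6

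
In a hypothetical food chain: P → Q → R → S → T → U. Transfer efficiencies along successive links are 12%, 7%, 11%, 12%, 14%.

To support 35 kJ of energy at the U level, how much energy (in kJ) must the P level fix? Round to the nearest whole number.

2254690 kJ

Cumulative transfer efficiency: 0.12 × 0.07 × 0.11 × 0.12 × 0.14 = 0.0000155232
P energy = 35 / 0.0000155232 = 2254690 kJ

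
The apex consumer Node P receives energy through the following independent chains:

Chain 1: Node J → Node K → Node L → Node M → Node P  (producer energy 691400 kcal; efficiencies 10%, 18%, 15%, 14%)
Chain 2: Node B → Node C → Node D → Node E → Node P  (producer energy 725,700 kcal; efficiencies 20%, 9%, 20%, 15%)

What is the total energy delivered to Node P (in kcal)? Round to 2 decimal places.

Chain 1: 691400 × 0.1 × 0.18 × 0.15 × 0.14 = 261.3492 kcal
Chain 2: 725700 × 0.2 × 0.09 × 0.2 × 0.15 = 391.878 kcal
Total at Node P: 261.3492 + 391.878 = 653.2272 kcal

653.23 kcal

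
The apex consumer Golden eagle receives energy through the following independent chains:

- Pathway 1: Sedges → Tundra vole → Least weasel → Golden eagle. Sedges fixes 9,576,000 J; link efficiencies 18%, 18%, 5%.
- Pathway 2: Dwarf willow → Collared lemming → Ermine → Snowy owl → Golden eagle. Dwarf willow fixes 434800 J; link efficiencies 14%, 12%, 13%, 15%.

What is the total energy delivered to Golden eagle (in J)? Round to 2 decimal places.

Pathway 1: 9576000 × 0.18 × 0.18 × 0.05 = 15513.12 J
Pathway 2: 434800 × 0.14 × 0.12 × 0.13 × 0.15 = 142.44048 J
Total at Golden eagle: 15513.12 + 142.44048 = 15655.56048 J

15655.56 J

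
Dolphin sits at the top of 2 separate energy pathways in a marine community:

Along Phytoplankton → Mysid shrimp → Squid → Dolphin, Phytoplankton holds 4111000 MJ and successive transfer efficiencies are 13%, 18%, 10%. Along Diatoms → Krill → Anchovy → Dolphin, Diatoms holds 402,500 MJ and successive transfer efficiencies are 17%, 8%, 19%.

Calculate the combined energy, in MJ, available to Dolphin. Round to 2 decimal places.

Via Phytoplankton: 4111000 × 0.13 × 0.18 × 0.1 = 9619.74 MJ
Via Diatoms: 402500 × 0.17 × 0.08 × 0.19 = 1040.06 MJ
Total at Dolphin: 9619.74 + 1040.06 = 10659.8 MJ

10659.80 MJ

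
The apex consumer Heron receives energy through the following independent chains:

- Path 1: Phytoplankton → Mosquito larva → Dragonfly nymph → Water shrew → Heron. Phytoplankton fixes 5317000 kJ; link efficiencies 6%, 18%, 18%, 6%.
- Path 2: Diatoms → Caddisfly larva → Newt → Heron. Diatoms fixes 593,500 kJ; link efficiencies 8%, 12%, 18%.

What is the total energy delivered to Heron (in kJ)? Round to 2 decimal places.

Path 1: 5317000 × 0.06 × 0.18 × 0.18 × 0.06 = 620.17488 kJ
Path 2: 593500 × 0.08 × 0.12 × 0.18 = 1025.568 kJ
Total at Heron: 620.17488 + 1025.568 = 1645.74288 kJ

1645.74 kJ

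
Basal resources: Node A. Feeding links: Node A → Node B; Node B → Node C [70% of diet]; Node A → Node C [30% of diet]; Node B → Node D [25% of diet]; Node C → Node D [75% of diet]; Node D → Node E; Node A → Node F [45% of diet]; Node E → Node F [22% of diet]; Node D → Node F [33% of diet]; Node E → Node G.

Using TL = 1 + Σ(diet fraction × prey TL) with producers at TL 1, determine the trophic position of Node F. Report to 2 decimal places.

3.61

Node B: 1 + 1 = 2
Node C: 1 + (0.7×2 + 0.3×1) = 2.7
Node D: 1 + (0.25×2 + 0.75×2.7) = 3.525
Node E: 1 + 3.525 = 4.525
Node F: 1 + (0.45×1 + 0.22×4.525 + 0.33×3.525) = 3.60875
Node G: 1 + 4.525 = 5.525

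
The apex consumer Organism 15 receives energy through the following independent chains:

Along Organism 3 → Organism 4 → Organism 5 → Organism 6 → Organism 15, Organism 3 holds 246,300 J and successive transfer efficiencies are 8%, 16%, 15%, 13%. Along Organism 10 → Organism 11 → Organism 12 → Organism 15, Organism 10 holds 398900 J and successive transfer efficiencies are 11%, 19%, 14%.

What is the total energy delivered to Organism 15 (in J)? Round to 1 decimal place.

Via Organism 3: 246300 × 0.08 × 0.16 × 0.15 × 0.13 = 61.47648 J
Via Organism 10: 398900 × 0.11 × 0.19 × 0.14 = 1167.1814 J
Total at Organism 15: 61.47648 + 1167.1814 = 1228.65788 J

1228.7 J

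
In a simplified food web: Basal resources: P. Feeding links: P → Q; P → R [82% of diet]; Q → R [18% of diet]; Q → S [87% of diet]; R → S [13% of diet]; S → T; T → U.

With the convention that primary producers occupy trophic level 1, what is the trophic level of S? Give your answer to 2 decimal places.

3.02

Q: 1 + 1 = 2
R: 1 + (0.82×1 + 0.18×2) = 2.18
S: 1 + (0.87×2 + 0.13×2.18) = 3.0234
T: 1 + 3.0234 = 4.0234
U: 1 + 4.0234 = 5.0234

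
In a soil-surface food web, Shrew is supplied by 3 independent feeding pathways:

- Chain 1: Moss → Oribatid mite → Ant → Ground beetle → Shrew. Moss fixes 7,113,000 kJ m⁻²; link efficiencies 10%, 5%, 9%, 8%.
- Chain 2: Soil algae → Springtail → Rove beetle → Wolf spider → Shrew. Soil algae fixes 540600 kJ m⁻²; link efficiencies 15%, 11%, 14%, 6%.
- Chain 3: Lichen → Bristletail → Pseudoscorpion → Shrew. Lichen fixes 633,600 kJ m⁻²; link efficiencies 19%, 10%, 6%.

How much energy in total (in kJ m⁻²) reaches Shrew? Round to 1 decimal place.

Chain 1: 7113000 × 0.1 × 0.05 × 0.09 × 0.08 = 256.068 kJ m⁻²
Chain 2: 540600 × 0.15 × 0.11 × 0.14 × 0.06 = 74.92716 kJ m⁻²
Chain 3: 633600 × 0.19 × 0.1 × 0.06 = 722.304 kJ m⁻²
Total at Shrew: 256.068 + 74.92716 + 722.304 = 1053.29916 kJ m⁻²

1053.3 kJ m⁻²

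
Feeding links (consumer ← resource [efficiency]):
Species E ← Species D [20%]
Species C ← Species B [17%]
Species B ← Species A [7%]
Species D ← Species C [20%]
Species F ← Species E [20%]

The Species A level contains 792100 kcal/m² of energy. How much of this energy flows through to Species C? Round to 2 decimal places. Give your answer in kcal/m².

Species B: 792100 × 0.07 = 55447 kcal/m²
Species C: 55447 × 0.17 = 9425.99 kcal/m²

9425.99 kcal/m²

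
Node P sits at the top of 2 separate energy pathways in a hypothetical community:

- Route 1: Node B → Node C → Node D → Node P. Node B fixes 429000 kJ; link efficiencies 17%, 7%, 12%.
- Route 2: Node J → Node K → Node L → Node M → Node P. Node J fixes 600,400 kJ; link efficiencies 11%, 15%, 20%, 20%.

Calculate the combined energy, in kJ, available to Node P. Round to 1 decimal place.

Route 1: 429000 × 0.17 × 0.07 × 0.12 = 612.612 kJ
Route 2: 600400 × 0.11 × 0.15 × 0.2 × 0.2 = 396.264 kJ
Total at Node P: 612.612 + 396.264 = 1008.876 kJ

1008.9 kJ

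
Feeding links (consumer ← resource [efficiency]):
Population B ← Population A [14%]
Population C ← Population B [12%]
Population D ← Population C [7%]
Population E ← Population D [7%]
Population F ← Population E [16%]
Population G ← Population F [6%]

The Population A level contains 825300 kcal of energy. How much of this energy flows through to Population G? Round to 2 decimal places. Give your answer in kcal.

Population B: 825300 × 0.14 = 115542 kcal
Population C: 115542 × 0.12 = 13865.04 kcal
Population D: 13865.04 × 0.07 = 970.5528 kcal
Population E: 970.5528 × 0.07 = 67.938696 kcal
Population F: 67.938696 × 0.16 = 10.87019136 kcal
Population G: 10.87019136 × 0.06 = 0.6522114816 kcal

0.65 kcal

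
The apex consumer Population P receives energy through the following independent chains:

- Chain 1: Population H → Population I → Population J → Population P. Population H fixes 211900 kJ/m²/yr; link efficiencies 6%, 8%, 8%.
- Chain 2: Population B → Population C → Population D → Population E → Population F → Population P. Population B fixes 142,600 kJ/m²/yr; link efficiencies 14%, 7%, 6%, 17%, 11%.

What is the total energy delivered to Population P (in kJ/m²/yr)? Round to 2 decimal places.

82.94 kJ/m²/yr

Chain 1: 211900 × 0.06 × 0.08 × 0.08 = 81.3696 kJ/m²/yr
Chain 2: 142600 × 0.14 × 0.07 × 0.06 × 0.17 × 0.11 = 1.56797256 kJ/m²/yr
Total at Population P: 81.3696 + 1.56797256 = 82.93757256 kJ/m²/yr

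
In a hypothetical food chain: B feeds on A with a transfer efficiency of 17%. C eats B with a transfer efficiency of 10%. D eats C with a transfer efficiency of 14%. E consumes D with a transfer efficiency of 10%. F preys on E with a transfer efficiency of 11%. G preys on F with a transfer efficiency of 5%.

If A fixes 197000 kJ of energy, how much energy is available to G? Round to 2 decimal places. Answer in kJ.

0.26 kJ

B: 197000 × 0.17 = 33490 kJ
C: 33490 × 0.1 = 3349 kJ
D: 3349 × 0.14 = 468.86 kJ
E: 468.86 × 0.1 = 46.886 kJ
F: 46.886 × 0.11 = 5.15746 kJ
G: 5.15746 × 0.05 = 0.257873 kJ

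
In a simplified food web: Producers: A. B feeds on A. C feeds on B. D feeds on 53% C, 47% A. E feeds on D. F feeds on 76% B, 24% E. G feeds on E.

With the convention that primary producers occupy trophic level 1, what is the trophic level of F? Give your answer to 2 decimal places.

B: 1 + 1 = 2
C: 1 + 2 = 3
D: 1 + (0.53×3 + 0.47×1) = 3.06
E: 1 + 3.06 = 4.06
F: 1 + (0.76×2 + 0.24×4.06) = 3.4944
G: 1 + 4.06 = 5.06

3.49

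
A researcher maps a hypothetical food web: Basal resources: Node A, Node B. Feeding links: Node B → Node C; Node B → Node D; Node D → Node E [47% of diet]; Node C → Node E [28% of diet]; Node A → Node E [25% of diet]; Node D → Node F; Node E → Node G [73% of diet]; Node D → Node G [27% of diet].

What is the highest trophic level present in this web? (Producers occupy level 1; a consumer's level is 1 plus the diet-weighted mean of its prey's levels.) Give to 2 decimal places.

Node C: 1 + 1 = 2
Node D: 1 + 1 = 2
Node E: 1 + (0.47×2 + 0.28×2 + 0.25×1) = 2.75
Node F: 1 + 2 = 3
Node G: 1 + (0.73×2.75 + 0.27×2) = 3.5475

3.55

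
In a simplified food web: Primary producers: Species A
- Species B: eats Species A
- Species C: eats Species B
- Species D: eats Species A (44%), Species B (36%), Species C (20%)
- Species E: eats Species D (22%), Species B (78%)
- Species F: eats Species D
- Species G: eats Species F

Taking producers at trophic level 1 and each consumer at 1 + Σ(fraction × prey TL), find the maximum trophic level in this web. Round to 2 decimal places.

Species B: 1 + 1 = 2
Species C: 1 + 2 = 3
Species D: 1 + (0.44×1 + 0.36×2 + 0.2×3) = 2.76
Species E: 1 + (0.22×2.76 + 0.78×2) = 3.1672
Species F: 1 + 2.76 = 3.76
Species G: 1 + 3.76 = 4.76

4.76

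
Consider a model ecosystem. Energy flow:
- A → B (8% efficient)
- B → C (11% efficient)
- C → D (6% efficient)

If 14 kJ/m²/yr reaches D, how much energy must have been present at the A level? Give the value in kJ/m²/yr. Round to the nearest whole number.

Cumulative transfer efficiency: 0.08 × 0.11 × 0.06 = 0.000528
A energy = 14 / 0.000528 = 26515 kJ/m²/yr

26515 kJ/m²/yr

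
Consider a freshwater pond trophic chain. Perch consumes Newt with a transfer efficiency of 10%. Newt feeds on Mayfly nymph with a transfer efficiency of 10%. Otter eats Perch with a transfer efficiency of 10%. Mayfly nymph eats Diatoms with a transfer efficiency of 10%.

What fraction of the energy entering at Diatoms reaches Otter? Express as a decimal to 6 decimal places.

0.000100

Product of link efficiencies: 0.1 × 0.1 × 0.1 × 0.1 = 0.0001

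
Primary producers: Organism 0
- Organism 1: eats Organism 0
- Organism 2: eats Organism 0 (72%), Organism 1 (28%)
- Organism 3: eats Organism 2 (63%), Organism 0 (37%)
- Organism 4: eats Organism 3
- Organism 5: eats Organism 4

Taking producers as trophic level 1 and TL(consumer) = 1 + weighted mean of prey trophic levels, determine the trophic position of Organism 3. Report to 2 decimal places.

Organism 1: 1 + 1 = 2
Organism 2: 1 + (0.72×1 + 0.28×2) = 2.28
Organism 3: 1 + (0.63×2.28 + 0.37×1) = 2.8064
Organism 4: 1 + 2.8064 = 3.8064
Organism 5: 1 + 3.8064 = 4.8064

2.81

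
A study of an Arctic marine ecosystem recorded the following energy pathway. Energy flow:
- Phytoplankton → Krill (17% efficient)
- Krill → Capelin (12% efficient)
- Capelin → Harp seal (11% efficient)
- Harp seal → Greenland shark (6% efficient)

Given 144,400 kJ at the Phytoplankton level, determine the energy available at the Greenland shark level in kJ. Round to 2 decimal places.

Krill: 144400 × 0.17 = 24548 kJ
Capelin: 24548 × 0.12 = 2945.76 kJ
Harp seal: 2945.76 × 0.11 = 324.0336 kJ
Greenland shark: 324.0336 × 0.06 = 19.442016 kJ

19.44 kJ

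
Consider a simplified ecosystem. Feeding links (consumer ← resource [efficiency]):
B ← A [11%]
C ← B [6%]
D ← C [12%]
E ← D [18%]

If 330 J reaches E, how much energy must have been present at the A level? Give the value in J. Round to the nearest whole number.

Cumulative transfer efficiency: 0.11 × 0.06 × 0.12 × 0.18 = 0.00014256
A energy = 330 / 0.00014256 = 2314815 J

2314815 J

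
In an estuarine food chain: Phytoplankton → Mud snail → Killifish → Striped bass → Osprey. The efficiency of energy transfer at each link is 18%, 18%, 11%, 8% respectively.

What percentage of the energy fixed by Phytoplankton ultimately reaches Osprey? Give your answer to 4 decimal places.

Product of link efficiencies: 0.18 × 0.18 × 0.11 × 0.08 = 0.00028512
As a percentage: 0.00028512 × 100 = 0.0285%

0.0285%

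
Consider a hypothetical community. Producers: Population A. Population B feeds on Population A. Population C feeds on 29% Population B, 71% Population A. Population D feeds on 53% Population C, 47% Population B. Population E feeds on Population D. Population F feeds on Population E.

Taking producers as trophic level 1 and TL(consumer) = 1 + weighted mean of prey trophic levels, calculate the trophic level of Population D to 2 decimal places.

Population B: 1 + 1 = 2
Population C: 1 + (0.29×2 + 0.71×1) = 2.29
Population D: 1 + (0.53×2.29 + 0.47×2) = 3.1537
Population E: 1 + 3.1537 = 4.1537
Population F: 1 + 4.1537 = 5.1537

3.15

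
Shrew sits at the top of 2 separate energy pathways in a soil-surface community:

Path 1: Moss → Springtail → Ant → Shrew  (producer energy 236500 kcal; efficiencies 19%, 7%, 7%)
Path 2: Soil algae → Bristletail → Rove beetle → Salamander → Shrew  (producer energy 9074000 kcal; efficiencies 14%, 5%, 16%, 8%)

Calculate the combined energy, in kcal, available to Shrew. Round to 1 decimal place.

Path 1: 236500 × 0.19 × 0.07 × 0.07 = 220.1815 kcal
Path 2: 9074000 × 0.14 × 0.05 × 0.16 × 0.08 = 813.0304 kcal
Total at Shrew: 220.1815 + 813.0304 = 1033.2119 kcal

1033.2 kcal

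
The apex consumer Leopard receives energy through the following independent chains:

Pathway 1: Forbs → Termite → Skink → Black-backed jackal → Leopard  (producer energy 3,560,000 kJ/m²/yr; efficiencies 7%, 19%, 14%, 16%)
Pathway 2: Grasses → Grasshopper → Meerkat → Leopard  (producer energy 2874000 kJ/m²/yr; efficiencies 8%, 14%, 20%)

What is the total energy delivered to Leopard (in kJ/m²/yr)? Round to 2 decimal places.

7498.36 kJ/m²/yr

Pathway 1: 3560000 × 0.07 × 0.19 × 0.14 × 0.16 = 1060.5952 kJ/m²/yr
Pathway 2: 2874000 × 0.08 × 0.14 × 0.2 = 6437.76 kJ/m²/yr
Total at Leopard: 1060.5952 + 6437.76 = 7498.3552 kJ/m²/yr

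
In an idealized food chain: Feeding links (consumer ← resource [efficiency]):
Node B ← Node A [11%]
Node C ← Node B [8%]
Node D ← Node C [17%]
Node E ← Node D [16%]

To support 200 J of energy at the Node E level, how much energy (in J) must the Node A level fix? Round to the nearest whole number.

Cumulative transfer efficiency: 0.11 × 0.08 × 0.17 × 0.16 = 0.00023936
Node A energy = 200 / 0.00023936 = 835561 J

835561 J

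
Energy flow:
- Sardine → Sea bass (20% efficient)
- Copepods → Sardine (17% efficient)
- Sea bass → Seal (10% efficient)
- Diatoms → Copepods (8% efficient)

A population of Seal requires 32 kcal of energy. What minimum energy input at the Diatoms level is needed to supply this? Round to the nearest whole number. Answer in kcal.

Cumulative transfer efficiency: 0.08 × 0.17 × 0.2 × 0.1 = 0.000272
Diatoms energy = 32 / 0.000272 = 117647 kcal

117647 kcal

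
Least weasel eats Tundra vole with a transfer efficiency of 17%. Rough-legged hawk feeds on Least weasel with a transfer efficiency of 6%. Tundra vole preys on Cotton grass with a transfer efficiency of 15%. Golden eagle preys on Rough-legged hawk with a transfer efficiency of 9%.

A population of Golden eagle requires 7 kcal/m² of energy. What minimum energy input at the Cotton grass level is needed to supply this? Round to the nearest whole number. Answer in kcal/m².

50835 kcal/m²

Cumulative transfer efficiency: 0.15 × 0.17 × 0.06 × 0.09 = 0.0001377
Cotton grass energy = 7 / 0.0001377 = 50835 kcal/m²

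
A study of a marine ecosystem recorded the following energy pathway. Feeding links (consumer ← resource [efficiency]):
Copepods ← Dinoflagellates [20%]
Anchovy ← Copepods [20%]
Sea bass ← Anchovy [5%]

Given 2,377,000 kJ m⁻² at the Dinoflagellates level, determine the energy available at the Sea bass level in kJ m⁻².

4754 kJ m⁻²

Copepods: 2377000 × 0.2 = 475400 kJ m⁻²
Anchovy: 475400 × 0.2 = 95080 kJ m⁻²
Sea bass: 95080 × 0.05 = 4754 kJ m⁻²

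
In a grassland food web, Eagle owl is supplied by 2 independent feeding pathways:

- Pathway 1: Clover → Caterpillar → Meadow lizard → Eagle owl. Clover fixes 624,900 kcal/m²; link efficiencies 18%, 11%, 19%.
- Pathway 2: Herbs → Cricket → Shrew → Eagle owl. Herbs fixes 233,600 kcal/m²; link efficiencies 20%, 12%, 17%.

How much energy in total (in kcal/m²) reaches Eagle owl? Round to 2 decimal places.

Pathway 1: 624900 × 0.18 × 0.11 × 0.19 = 2350.8738 kcal/m²
Pathway 2: 233600 × 0.2 × 0.12 × 0.17 = 953.088 kcal/m²
Total at Eagle owl: 2350.8738 + 953.088 = 3303.9618 kcal/m²

3303.96 kcal/m²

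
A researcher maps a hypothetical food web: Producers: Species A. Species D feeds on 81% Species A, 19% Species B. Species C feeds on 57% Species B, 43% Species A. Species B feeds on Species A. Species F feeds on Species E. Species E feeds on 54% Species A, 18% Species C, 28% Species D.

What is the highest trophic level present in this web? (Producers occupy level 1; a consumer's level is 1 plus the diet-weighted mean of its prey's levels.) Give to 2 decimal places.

Species B: 1 + 1 = 2
Species C: 1 + (0.57×2 + 0.43×1) = 2.57
Species D: 1 + (0.81×1 + 0.19×2) = 2.19
Species E: 1 + (0.54×1 + 0.18×2.57 + 0.28×2.19) = 2.6158
Species F: 1 + 2.6158 = 3.6158

3.62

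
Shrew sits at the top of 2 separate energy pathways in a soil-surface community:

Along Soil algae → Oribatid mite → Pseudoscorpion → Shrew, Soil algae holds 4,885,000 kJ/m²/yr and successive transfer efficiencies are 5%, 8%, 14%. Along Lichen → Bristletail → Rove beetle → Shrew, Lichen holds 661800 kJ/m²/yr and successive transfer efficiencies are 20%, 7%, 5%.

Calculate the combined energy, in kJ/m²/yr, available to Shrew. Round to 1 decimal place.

Via Soil algae: 4885000 × 0.05 × 0.08 × 0.14 = 2735.6 kJ/m²/yr
Via Lichen: 661800 × 0.2 × 0.07 × 0.05 = 463.26 kJ/m²/yr
Total at Shrew: 2735.6 + 463.26 = 3198.86 kJ/m²/yr

3198.9 kJ/m²/yr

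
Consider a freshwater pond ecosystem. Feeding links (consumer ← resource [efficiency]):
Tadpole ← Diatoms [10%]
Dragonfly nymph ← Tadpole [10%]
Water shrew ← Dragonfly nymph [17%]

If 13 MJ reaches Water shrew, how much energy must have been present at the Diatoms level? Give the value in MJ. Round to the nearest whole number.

Cumulative transfer efficiency: 0.1 × 0.1 × 0.17 = 0.0017
Diatoms energy = 13 / 0.0017 = 7647 MJ

7647 MJ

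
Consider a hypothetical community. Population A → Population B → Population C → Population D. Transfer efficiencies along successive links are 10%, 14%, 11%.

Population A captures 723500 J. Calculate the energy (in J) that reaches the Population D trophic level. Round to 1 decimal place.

Population B: 723500 × 0.1 = 72350 J
Population C: 72350 × 0.14 = 10129 J
Population D: 10129 × 0.11 = 1114.19 J

1114.2 J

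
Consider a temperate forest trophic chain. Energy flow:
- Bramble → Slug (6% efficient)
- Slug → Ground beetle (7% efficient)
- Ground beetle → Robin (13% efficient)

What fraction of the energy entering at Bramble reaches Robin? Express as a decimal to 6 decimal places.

0.000546

Product of link efficiencies: 0.06 × 0.07 × 0.13 = 0.000546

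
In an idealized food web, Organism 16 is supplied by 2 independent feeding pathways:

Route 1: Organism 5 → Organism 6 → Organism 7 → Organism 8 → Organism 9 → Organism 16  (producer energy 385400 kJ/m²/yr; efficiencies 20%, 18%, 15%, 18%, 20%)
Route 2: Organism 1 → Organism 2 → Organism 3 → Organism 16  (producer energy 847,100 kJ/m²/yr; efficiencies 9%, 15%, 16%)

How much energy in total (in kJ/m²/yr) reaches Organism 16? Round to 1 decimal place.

Route 1: 385400 × 0.2 × 0.18 × 0.15 × 0.18 × 0.2 = 74.92176 kJ/m²/yr
Route 2: 847100 × 0.09 × 0.15 × 0.16 = 1829.736 kJ/m²/yr
Total at Organism 16: 74.92176 + 1829.736 = 1904.65776 kJ/m²/yr

1904.7 kJ/m²/yr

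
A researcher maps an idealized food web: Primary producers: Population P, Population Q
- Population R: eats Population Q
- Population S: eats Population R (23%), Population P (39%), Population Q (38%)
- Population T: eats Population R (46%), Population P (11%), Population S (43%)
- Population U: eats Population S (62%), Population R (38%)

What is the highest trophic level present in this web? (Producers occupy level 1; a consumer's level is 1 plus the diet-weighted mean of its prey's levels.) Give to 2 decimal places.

Population R: 1 + 1 = 2
Population S: 1 + (0.23×2 + 0.39×1 + 0.38×1) = 2.23
Population T: 1 + (0.46×2 + 0.11×1 + 0.43×2.23) = 2.9889
Population U: 1 + (0.62×2.23 + 0.38×2) = 3.1426

3.14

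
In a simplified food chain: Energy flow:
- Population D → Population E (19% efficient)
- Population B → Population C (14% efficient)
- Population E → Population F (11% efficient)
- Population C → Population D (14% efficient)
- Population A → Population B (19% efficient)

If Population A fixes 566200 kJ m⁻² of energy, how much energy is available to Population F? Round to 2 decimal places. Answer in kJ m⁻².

Population B: 566200 × 0.19 = 107578 kJ m⁻²
Population C: 107578 × 0.14 = 15060.92 kJ m⁻²
Population D: 15060.92 × 0.14 = 2108.5288 kJ m⁻²
Population E: 2108.5288 × 0.19 = 400.620472 kJ m⁻²
Population F: 400.620472 × 0.11 = 44.06825192 kJ m⁻²

44.07 kJ m⁻²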